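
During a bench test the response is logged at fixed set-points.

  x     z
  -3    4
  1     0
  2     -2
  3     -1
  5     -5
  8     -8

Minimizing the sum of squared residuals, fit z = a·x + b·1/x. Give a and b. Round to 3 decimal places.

a = -1.014, b = 0.928

The normal system MᵀM·[a, b]ᵀ = Mᵀz is [[112, 6]; [6, 22001/14400]]·[a, b]ᵀ = [-108, -14/3]ᵀ.
Determinant 112·(22001/14400) − 6² = 121607/900.
a = ((-108)·(22001/14400) − 6·(-14/3))/(121607/900) = -493227/486428; b = (112·(-14/3) − 6·(-108))/(121607/900) = 112800/121607.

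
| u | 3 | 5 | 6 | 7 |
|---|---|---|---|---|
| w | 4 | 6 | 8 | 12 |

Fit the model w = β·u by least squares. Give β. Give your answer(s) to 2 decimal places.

β = 1.46

The normal equations are: 119·β = 174.
(Σu·u = 119, Σu·w = 174.)
β = 174/119 = 1.46218.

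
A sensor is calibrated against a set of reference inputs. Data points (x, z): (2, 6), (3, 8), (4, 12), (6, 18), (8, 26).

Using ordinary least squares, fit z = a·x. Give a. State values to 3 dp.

a = 3.101

Sums needed: Σx·x = 129.
Right-hand side: Σx·z = 400.
MᵀM·[a]ᵀ = Mᵀz becomes [[129]]·[a]ᵀ = [400]ᵀ.
a = 400/129 = 3.10078.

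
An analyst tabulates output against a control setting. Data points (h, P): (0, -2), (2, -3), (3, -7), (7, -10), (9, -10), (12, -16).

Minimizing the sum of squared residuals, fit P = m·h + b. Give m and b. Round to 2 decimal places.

The normal equations are: 287·m + 33·b = -379;  33·m + 6·b = -48.
(Σh·h = 287, Σh = 33, Σ1 = 6, Σh·P = -379, ΣP = -48.)
Eliminating b: 6·(row 1) − 33·(row 2) gives 633·m = 6·(-379) − 33·(-48) = -690, so m = -230/211.
Then b = ((-48) − 33·(-230/211))/6 = -423/211.

m = -1.09, b = -2.00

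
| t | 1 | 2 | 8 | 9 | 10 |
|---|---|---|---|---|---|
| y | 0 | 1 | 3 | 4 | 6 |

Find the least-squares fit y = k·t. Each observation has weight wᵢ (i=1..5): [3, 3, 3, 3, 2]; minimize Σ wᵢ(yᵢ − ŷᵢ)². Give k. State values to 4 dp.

k = 0.4708

Entries of AᵀWA: Σwᵢ·t·t = 650.
Moment sums: Σwᵢ·t·y = 306.
Normal equations: [[650]]·[k]ᵀ = [306]ᵀ.
Hence k = 306 / 650 ≈ 0.470769.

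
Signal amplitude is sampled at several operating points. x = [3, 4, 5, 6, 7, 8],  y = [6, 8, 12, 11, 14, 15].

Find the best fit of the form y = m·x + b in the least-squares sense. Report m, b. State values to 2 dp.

Setting ∂/∂m … = 0 gives: 199·m + 33·b = 394;  33·m + 6·b = 66.
(Σx·x = 199, Σx = 33, Σ1 = 6, Σx·y = 394, Σy = 66.)
Δ = 199·6 − 33² = 105.
m = (394·6 − 33·66)/105 = 62/35; b = (199·66 − 33·394)/105 = 44/35.

m = 1.77, b = 1.26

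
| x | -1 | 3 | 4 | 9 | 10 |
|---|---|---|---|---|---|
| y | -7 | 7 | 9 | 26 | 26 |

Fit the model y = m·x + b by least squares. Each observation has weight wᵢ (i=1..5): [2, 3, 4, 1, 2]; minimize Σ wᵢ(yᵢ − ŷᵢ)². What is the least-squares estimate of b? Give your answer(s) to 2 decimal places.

Setting ∂/∂m … = 0 gives: 374·m + 52·b = 975;  52·m + 12·b = 121.
Δ = 374·12 − 52² = 1784.
m = (975·12 − 52·121)/1784 = 676/223; b = (374·121 − 52·975)/1784 = -2723/892.

b = -3.05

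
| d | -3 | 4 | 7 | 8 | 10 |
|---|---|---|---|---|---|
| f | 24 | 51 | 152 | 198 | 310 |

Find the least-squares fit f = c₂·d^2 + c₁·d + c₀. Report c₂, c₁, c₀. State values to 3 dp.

Compute the Gram sums: Σd^2·d^2 = 16834, Σd^2·d = 1892, Σd^2 = 238, Σd·d = 238, Σd = 26, Σ1 = 5.
Right-hand side: Σd^2·f = 52152, Σd·f = 5880, Σf = 735.
Inverting the 3×3 Gram matrix, [c₂, c₁, c₀]ᵀ = [174129/57373, 40113/57373, -63297/57373]ᵀ.

c₂ = 3.035, c₁ = 0.699, c₀ = -1.103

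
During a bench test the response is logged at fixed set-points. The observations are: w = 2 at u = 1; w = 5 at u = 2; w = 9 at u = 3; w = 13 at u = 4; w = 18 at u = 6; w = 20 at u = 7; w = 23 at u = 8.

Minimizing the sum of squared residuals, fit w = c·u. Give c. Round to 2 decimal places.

c = 2.92

The normal equations are: 179·c = 523.
c = 523/179 = 2.92179.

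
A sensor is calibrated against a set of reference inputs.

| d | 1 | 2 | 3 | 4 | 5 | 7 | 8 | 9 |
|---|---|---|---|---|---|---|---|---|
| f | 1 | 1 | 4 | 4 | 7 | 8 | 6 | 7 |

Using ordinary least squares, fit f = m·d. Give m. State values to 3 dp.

m = 0.936

Compute the Gram sums: Σd·d = 249.
Right-hand side: Σd·f = 233.
AᵀA·[m]ᵀ = Aᵀf becomes [[249]]·[m]ᵀ = [233]ᵀ.
Hence m = 233 / 249 ≈ 0.935743.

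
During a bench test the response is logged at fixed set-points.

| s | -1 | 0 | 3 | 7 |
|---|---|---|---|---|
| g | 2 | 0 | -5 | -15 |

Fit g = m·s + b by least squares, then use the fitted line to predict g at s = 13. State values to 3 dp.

With design matrix X, XᵀX = [[59, 9]; [9, 4]] and Xᵀg = [-122, -18]ᵀ.
Eliminating b: 4·(row 1) − 9·(row 2) gives 155·m = 4·(-122) − 9·(-18) = -326, so m = -326/155.
Then b = ((-18) − 9·(-326/155))/4 = 36/155.
At s = 13: ĝ = (-326/155)·(13) + (36/155)·(1) = -4202/155.

ĝ = -27.110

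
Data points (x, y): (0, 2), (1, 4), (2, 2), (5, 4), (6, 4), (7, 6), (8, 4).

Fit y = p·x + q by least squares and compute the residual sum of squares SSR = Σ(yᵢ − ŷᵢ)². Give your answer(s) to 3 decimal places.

Compute the Gram sums: Σx·x = 179, Σx = 29, Σ1 = 7.
Moment sums: Σx·y = 126, Σy = 26.
Δ = 179·7 − 29² = 412.
p = (126·7 − 29·26)/412 = 32/103; q = (179·26 − 29·126)/412 = 250/103.
Residuals: -44/103, 130/103, -108/103, 2/103, -30/103, 144/103, -94/103; SSR = 592/103.

SSR = 5.748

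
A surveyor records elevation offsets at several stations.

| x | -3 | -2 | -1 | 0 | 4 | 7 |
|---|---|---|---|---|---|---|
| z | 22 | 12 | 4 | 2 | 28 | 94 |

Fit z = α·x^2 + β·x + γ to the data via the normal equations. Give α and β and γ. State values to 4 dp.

Compute the Gram sums: Σx^2·x^2 = 2755, Σx^2·x = 371, Σx^2 = 79, Σx·x = 79, Σx = 5, Σ1 = 6.
And Σx^2·z = 5304, Σx·z = 676, Σz = 162.
Normal equations: [[2755, 371, 79]; [371, 79, 5]; [79, 5, 6]]·[α, β, γ]ᵀ = [5304, 676, 162]ᵀ.
Inverting the 3×3 Gram matrix, [α, β, γ]ᵀ = [54151/26400, -29969/26400, 4131/4400]ᵀ.

α = 2.0512, β = -1.1352, γ = 0.9389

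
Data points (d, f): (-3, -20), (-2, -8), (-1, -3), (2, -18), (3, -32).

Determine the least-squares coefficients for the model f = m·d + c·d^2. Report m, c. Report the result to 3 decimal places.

m = -2.073, c = -2.959

The normal equations are: 27·m + (-1)·c = -53;  (-1)·m + 195·c = -575.
(Σd·d = 27, Σd·d^2 = -1, Σd^2·d^2 = 195, Σd·f = -53, Σd^2·f = -575.)
Δ = 27·195 − (-1)² = 5264.
m = ((-53)·195 − (-1)·(-575))/5264 = -5455/2632; c = (27·(-575) − (-1)·(-53))/5264 = -7789/2632.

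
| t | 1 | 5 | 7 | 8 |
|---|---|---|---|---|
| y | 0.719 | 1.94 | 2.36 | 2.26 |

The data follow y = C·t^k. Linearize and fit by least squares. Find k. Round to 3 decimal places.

Taking logs, ln y = k·ln t + ln C, so regress ln y on ln t.
XᵀX = [[10.7009, 5.6348]; [5.6348, 4]], rhs = [4.4329, 2.0068]ᵀ  (here Σln t = 5.6348, Σ(ln t)² = 10.7009, Σln y = 2.0068, Σln t·ln y = 4.4329).
Slope k = (n·Σln t·ln y − Σln t·Σln y)/(n·Σ(ln t)² − (Σln t)²) = (4·4.4329 − 5.6348·2.0068)/11.0529 = 0.58118; ln C = (Σln y − k·Σln t)/n = -0.31700.

k = 0.581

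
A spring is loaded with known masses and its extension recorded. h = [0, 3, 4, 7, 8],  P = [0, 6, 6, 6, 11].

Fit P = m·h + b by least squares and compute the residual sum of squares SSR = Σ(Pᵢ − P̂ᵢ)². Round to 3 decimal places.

SSR = 12.951

Sums needed: Σh·h = 138, Σh = 22, Σ1 = 5.
Moment sums: Σh·P = 172, ΣP = 29.
MᵀM·[m, b]ᵀ = MᵀP becomes [[138, 22]; [22, 5]]·[m, b]ᵀ = [172, 29]ᵀ.
Determinant 138·5 − 22² = 206.
m = (172·5 − 22·29)/206 = 111/103; b = (138·29 − 22·172)/206 = 109/103.
Residuals: -109/103, 176/103, 65/103, -268/103, 136/103; SSR = 1334/103.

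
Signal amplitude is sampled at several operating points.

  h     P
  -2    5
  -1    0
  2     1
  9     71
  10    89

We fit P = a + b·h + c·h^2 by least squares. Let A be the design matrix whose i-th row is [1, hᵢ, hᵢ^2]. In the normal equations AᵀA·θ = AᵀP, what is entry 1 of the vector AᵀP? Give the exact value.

Entry 1 ↔ basis 1, so (AᵀP)_{1} = Σᵢ Pᵢ = (1)·(5) + (1)·(0) + (1)·(1) + (1)·(71) + (1)·(89) = 166.

166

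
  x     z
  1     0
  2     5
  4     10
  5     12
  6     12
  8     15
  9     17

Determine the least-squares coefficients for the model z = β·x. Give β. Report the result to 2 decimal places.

β = 2.00

Forming MᵀM = [[227]] and Mᵀz = [455]ᵀ gives MᵀM·[β]ᵀ = Mᵀz.
Hence β = 455 / 227 ≈ 2.00441.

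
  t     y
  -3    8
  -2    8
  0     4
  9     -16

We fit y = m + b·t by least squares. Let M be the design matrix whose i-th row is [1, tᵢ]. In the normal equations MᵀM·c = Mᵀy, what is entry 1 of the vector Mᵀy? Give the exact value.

Entry 1 ↔ basis 1, so (Mᵀy)_{1} = Σᵢ yᵢ = (1)·(8) + (1)·(8) + (1)·(4) + (1)·(-16) = 4.

4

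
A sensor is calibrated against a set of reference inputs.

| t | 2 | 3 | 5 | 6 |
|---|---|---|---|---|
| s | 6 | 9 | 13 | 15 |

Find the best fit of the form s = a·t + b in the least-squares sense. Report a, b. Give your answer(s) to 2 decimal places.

Entries of AᵀA: Σt·t = 74, Σt = 16, Σ1 = 4.
Right-hand side: Σt·s = 194, Σs = 43.
Determinant 74·4 − 16² = 40.
a = (194·4 − 16·43)/40 = 11/5; b = (74·43 − 16·194)/40 = 39/20.

a = 2.20, b = 1.95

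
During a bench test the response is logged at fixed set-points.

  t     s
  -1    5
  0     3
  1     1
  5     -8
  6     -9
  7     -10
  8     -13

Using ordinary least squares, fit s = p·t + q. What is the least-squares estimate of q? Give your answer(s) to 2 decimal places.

From the data, Σt·t = 176, Σt = 26, Σ1 = 7.
Right-hand side: Σt·s = -272, Σs = -31.
Normal equations: [[176, 26]; [26, 7]]·[p, q]ᵀ = [-272, -31]ᵀ.
det = 176·7 − 26² = 556.
p = ((-272)·7 − 26·(-31))/556 = -549/278; q = (176·(-31) − 26·(-272))/556 = 404/139.

q = 2.91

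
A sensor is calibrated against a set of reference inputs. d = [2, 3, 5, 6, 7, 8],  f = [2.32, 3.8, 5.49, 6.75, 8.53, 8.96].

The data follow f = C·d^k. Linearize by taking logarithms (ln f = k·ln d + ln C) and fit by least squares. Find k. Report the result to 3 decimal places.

k = 0.966

Linearized form: ln f = k·ln d + ln C. From the 6 transformed points,
Sums: Σln d = 9.2183, Σ(ln d)² = 15.5987, Σln f = 10.1254, Σln d·ln f = 16.9431.
Normal system: [[15.5987, 9.2183]; [9.2183, 6]]·[k, ln C]ᵀ = [16.9431, 10.1254]ᵀ.
Solving (det = 8.6152): k = 0.96571, ln C = 0.20386.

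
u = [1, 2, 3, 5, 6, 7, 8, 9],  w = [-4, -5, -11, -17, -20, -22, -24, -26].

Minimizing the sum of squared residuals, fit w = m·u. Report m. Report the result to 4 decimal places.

m = -3.0929

With design matrix A, AᵀA = [[269]] and Aᵀw = [-832]ᵀ.
Hence m = -832 / 269 ≈ -3.09294.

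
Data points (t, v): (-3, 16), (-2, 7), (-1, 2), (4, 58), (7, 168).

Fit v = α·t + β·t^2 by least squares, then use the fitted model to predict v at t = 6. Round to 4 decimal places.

From the data, Σt·t = 79, Σt·t^2 = 371, Σt^2·t^2 = 2755.
Moment sums: Σt·v = 1344, Σt^2·v = 9334.
Normal equations: [[79, 371]; [371, 2755]]·[α, β]ᵀ = [1344, 9334]ᵀ.
Eliminating β: 2755·(row 1) − 371·(row 2) gives 80004·α = 2755·1344 − 371·9334 = 239806, so α = 119903/40002.
Then β = (9334 − 371·(119903/40002))/2755 = 119381/40002.
At t = 6: v̂ = (119903/40002)·(6) + (119381/40002)·(36) = 836189/6667.

v̂ = 125.4221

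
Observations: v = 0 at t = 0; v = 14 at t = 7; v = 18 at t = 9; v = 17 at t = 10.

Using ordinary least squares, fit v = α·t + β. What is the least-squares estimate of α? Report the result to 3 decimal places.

Sums needed: Σt·t = 230, Σt = 26, Σ1 = 4.
Right-hand side: Σt·v = 430, Σv = 49.
AᵀA·[α, β]ᵀ = Aᵀv becomes [[230, 26]; [26, 4]]·[α, β]ᵀ = [430, 49]ᵀ.
Determinant 230·4 − 26² = 244.
α = (430·4 − 26·49)/244 = 223/122; β = (230·49 − 26·430)/244 = 45/122.

α = 1.828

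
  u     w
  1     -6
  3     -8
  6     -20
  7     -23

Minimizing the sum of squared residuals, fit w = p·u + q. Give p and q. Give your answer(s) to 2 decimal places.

p = -3.02, q = -1.41

Forming MᵀM = [[95, 17]; [17, 4]] and Mᵀw = [-311, -57]ᵀ gives MᵀM·[p, q]ᵀ = Mᵀw.
Determinant 95·4 − 17² = 91.
p = ((-311)·4 − 17·(-57))/91 = -275/91; q = (95·(-57) − 17·(-311))/91 = -128/91.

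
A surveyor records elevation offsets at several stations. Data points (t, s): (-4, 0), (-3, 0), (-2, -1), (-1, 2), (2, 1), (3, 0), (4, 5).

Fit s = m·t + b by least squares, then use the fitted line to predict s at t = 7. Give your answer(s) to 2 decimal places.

The normal system XᵀX·[m, b]ᵀ = Xᵀs is [[59, -1]; [-1, 7]]·[m, b]ᵀ = [22, 7]ᵀ.
Eliminating b: 7·(row 1) − (-1)·(row 2) gives 412·m = 7·22 − (-1)·7 = 161, so m = 161/412.
Then b = (7 − (-1)·(161/412))/7 = 435/412.
At t = 7: ŝ = (161/412)·(7) + (435/412)·(1) = 781/206.

ŝ = 3.79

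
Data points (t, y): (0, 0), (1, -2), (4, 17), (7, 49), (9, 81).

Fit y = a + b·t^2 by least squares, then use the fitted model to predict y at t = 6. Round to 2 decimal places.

ŷ = 35.70

Compute the Gram sums: Σ1 = 5, Σt^2 = 147, Σt^2·t^2 = 9219.
Right-hand side: Σy = 145, Σt^2·y = 9232.
So XᵀX·[a, b]ᵀ = Xᵀy: [[5, 147]; [147, 9219]]·[a, b]ᵀ = [145, 9232]ᵀ.
Eliminating b: 9219·(row 1) − 147·(row 2) gives 24486·a = 9219·145 − 147·9232 = -20349, so a = -969/1166.
Then b = (9232 − 147·(-969/1166))/9219 = 24845/24486.
At t = 6: ŷ = (-969/1166)·(1) + (24845/24486)·(36) = 26487/742.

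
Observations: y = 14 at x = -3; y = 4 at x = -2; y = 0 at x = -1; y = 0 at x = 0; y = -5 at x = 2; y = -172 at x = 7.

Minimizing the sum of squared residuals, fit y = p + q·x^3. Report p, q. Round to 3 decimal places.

Normal-equation sums: Σ1 = 6, Σx^3 = 315, Σx^3·x^3 = 118507.
Right-hand side: Σy = -159, Σx^3·y = -59446.
Eliminating q: 118507·(row 1) − 315·(row 2) gives 611817·p = 118507·(-159) − 315·(-59446) = -117123, so p = -39041/203939.
Then q = ((-59446) − 315·(-39041/203939))/118507 = -102197/203939.

p = -0.191, q = -0.501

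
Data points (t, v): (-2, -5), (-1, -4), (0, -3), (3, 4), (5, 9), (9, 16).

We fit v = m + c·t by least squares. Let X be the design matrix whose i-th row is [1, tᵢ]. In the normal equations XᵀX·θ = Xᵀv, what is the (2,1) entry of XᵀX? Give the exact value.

Row 2 ↔ basis t, column 1 ↔ basis 1, so (XᵀX)_{2,1} = Σᵢ t = (-2)·(1) + (-1)·(1) + (0)·(1) + (3)·(1) + (5)·(1) + (9)·(1) = 14.

14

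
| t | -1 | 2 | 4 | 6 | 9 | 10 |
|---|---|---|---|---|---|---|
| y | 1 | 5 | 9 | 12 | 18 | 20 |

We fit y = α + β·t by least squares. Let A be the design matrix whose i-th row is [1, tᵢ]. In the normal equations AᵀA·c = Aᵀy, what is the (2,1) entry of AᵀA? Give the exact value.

Row 2 ↔ basis t, column 1 ↔ basis 1, so (AᵀA)_{2,1} = Σᵢ t = (-1)·(1) + (2)·(1) + (4)·(1) + (6)·(1) + (9)·(1) + (10)·(1) = 30.

30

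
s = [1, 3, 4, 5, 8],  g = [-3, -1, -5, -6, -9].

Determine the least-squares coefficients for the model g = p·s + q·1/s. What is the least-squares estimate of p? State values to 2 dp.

p = -1.06

Entries of XᵀX: Σs·s = 115, Σs·1/s = 5, Σ1/s·1/s = 17701/14400.
Right-hand side: Σs·g = -128, Σ1/s·g = -829/120.
Normal equations: [[115, 5]; [5, 17701/14400]]·[p, q]ᵀ = [-128, -829/120]ᵀ.
det = 115·(17701/14400) − 5² = 335123/2880.
p = ((-128)·(17701/14400) − 5·(-829/120))/(335123/2880) = -1768328/1675615; q = (115·(-829/120) − 5·(-128))/(335123/2880) = -444840/335123.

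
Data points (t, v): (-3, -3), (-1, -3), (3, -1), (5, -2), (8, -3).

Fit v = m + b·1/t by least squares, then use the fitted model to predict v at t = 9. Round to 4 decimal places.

Normal-equation sums: Σ1 = 5, Σ1/t = -27/40, Σ1/t·1/t = 18401/14400.
For Aᵀv: Σv = -12, Σ1/t·v = 347/120.
So AᵀA·[m, b]ᵀ = Aᵀv: [[5, -27/40]; [-27/40, 18401/14400]]·[m, b]ᵀ = [-12, 347/120]ᵀ.
Eliminating b: (18401/14400)·(row 1) − (-27/40)·(row 2) gives (21361/3600)·m = (18401/14400)·(-12) − (-27/40)·(347/120) = -12847/960, so m = -192705/85444.
Then b = ((347/120) − (-27/40)·(-192705/85444))/(18401/14400) = 22890/21361.
At t = 9: v̂ = (-192705/85444)·(1) + (22890/21361)·(1/9) = -547595/256332.

v̂ = -2.1363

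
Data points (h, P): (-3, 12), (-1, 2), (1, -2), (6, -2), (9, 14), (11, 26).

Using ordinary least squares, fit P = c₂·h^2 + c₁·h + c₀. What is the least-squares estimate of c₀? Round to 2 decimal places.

c₀ = -0.84

Setting ∂/∂c₂ … = 0 gives: 22581·c₂ + 2249·c₁ + 249·c₀ = 4316;  2249·c₂ + 249·c₁ + 23·c₀ = 360;  249·c₂ + 23·c₁ + 6·c₀ = 50.
(Σh^2·h^2 = 22581, Σh^2·h = 2249, Σh^2 = 249, Σh·h = 249, Σh = 23, Σ1 = 6, Σh^2·P = 4316, Σh·P = 360, ΣP = 50.)
Inverting the 3×3 Gram matrix, [c₂, c₁, c₀]ᵀ = [35630/73519, -209828/73519, -61646/73519]ᵀ.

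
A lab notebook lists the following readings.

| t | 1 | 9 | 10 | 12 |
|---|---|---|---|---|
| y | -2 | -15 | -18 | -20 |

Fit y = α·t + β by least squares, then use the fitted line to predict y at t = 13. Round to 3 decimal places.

Normal-equation sums: Σt·t = 326, Σt = 32, Σ1 = 4.
For Mᵀy: Σt·y = -557, Σy = -55.
So MᵀM·[α, β]ᵀ = Mᵀy: [[326, 32]; [32, 4]]·[α, β]ᵀ = [-557, -55]ᵀ.
Δ = 326·4 − 32² = 280.
α = ((-557)·4 − 32·(-55))/280 = -117/70; β = (326·(-55) − 32·(-557))/280 = -53/140.
At t = 13: ŷ = (-117/70)·(13) + (-53/140)·(1) = -619/28.

ŷ = -22.107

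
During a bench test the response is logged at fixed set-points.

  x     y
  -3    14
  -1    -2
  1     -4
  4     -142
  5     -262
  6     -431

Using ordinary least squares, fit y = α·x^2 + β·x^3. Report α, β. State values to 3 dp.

α = -2.928, β = -1.507

The normal system MᵀM·[α, β]ᵀ = Mᵀy is [[2260, 11682]; [11682, 67108]]·[α, β]ᵀ = [-24218, -135314]ᵀ.
Eliminating β: 67108·(row 1) − 11682·(row 2) gives 15194956·α = 67108·(-24218) − 11682·(-135314) = -44483396, so α = -11120849/3798739.
Then β = ((-135314) − 11682·(-11120849/3798739))/67108 = -5723741/3798739.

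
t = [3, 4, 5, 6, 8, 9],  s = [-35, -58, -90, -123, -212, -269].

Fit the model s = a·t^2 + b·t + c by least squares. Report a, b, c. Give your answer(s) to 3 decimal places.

The normal system MᵀM·[a, b, c]ᵀ = Mᵀs is [[12915, 1673, 231]; [1673, 231, 35]; [231, 35, 6]]·[a, b, c]ᵀ = [-43278, -5642, -787]ᵀ.
Solving the 3×3 system (Gaussian elimination) gives a = -523/168, b = -79/56, c = -37/12.

a = -3.113, b = -1.411, c = -3.083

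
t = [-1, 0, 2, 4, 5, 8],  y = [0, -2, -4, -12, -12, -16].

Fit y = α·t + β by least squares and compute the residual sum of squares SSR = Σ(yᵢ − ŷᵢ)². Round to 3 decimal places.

Compute the Gram sums: Σt·t = 110, Σt = 18, Σ1 = 6.
Right-hand side: Σt·y = -244, Σy = -46.
So MᵀM·[α, β]ᵀ = Mᵀy: [[110, 18]; [18, 6]]·[α, β]ᵀ = [-244, -46]ᵀ.
Eliminating β: 6·(row 1) − 18·(row 2) gives 336·α = 6·(-244) − 18·(-46) = -636, so α = -53/28.
Then β = ((-46) − 18·(-53/28))/6 = -167/84.
Residuals: 2/21, -1/84, 149/84, -205/84, -23/42, 95/84; SSR = 449/42.

SSR = 10.690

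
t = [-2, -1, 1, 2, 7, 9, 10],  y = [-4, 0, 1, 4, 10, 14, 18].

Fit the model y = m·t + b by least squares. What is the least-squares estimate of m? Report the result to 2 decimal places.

m = 1.63

Normal-equation sums: Σt·t = 240, Σt = 26, Σ1 = 7.
Moment sums: Σt·y = 393, Σy = 43.
Δ = 240·7 − 26² = 1004.
m = (393·7 − 26·43)/1004 = 1633/1004; b = (240·43 − 26·393)/1004 = 51/502.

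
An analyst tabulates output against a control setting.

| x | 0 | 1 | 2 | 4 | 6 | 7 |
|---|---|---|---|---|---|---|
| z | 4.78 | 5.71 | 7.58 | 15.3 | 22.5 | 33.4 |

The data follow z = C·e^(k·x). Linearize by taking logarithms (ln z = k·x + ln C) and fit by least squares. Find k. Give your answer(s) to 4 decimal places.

k = 0.2798

With ln zᵢ as the transformed response and xᵢ as the regressor:
Sums: Σx = 20.0000, Σ(x)² = 106.0000, Σln z = 14.6821, Σx·ln z = 59.9456.
Normal system: [[106.0000, 20.0000]; [20.0000, 6]]·[k, ln C]ᵀ = [59.9456, 14.6821]ᵀ.
Slope k = (n·Σx·ln z − Σx·Σln z)/(n·Σ(x)² − (Σx)²) = (6·59.9456 − 20.0000·14.6821)/236.0000 = 0.27980; ln C = (Σln z − k·Σx)/n = 1.51436.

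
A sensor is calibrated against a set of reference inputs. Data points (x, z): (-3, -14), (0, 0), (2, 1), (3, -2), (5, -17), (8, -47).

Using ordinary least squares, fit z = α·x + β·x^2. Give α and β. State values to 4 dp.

From the data, Σx·x = 111, Σx·x^2 = 645, Σx^2·x^2 = 4899.
Right-hand side: Σx·z = -423, Σx^2·z = -3573.
MᵀM·[α, β]ᵀ = Mᵀz becomes [[111, 645]; [645, 4899]]·[α, β]ᵀ = [-423, -3573]ᵀ.
Determinant 111·4899 − 645² = 127764.
α = ((-423)·4899 − 645·(-3573))/127764 = 2151/1183; β = (111·(-3573) − 645·(-423))/127764 = -1146/1183.

α = 1.8183, β = -0.9687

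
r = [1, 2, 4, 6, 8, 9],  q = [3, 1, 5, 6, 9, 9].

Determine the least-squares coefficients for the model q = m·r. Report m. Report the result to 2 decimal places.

The normal system XᵀX·[m]ᵀ = Xᵀq is [[202]]·[m]ᵀ = [214]ᵀ.
m = 214/202 = 1.05941.

m = 1.06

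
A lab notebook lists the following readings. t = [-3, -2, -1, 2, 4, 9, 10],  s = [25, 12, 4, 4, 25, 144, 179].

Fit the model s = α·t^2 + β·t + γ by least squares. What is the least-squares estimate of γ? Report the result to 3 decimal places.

γ = 0.468

With design matrix X, XᵀX = [[16931, 1765, 215]; [1765, 215, 19]; [215, 19, 7]] and Xᵀs = [30257, 3091, 393]ᵀ.
Inverting the 3×3 Gram matrix, [α, β, γ]ᵀ = [338689/170347, -338410/170347, 79718/170347]ᵀ.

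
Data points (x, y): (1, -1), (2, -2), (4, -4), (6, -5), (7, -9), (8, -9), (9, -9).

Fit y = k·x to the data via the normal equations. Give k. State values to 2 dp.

k = -1.06

Compute the Gram sums: Σx·x = 251.
For Mᵀy: Σx·y = -267.
MᵀM·[k]ᵀ = Mᵀy becomes [[251]]·[k]ᵀ = [-267]ᵀ.
k = (-267)/251 = -1.06375.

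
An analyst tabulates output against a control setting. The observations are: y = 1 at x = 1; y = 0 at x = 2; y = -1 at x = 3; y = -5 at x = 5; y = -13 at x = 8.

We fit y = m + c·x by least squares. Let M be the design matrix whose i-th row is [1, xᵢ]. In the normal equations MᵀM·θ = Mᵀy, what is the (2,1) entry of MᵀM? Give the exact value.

Row 2 ↔ basis x, column 1 ↔ basis 1, so (MᵀM)_{2,1} = Σᵢ x = (1)·(1) + (2)·(1) + (3)·(1) + (5)·(1) + (8)·(1) = 19.

19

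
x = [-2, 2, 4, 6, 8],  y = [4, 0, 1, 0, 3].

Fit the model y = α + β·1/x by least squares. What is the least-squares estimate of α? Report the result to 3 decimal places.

Compute the Gram sums: Σ1 = 5, Σ1/x = 13/24, Σ1/x·1/x = 349/576.
Right-hand side: Σy = 8, Σ1/x·y = -11/8.
Determinant 5·(349/576) − (13/24)² = 197/72.
α = (8·(349/576) − (13/24)·(-11/8))/(197/72) = 3221/1576; β = (5·(-11/8) − (13/24)·8)/(197/72) = -807/197.

α = 2.044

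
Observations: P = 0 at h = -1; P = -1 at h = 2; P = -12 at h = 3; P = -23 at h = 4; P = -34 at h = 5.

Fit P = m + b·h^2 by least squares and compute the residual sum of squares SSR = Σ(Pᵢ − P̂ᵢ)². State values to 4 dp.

Setting ∂/∂m … = 0 gives: 5·m + 55·b = -70;  55·m + 979·b = -1330.
Δ = 5·979 − 55² = 1870.
m = ((-70)·979 − 55·(-1330))/1870 = 42/17; b = (5·(-1330) − 55·(-70))/1870 = -280/187.
Residuals: -182/187, 471/187, -186/187, -283/187, 180/187; SSR = 2150/187.

SSR = 11.4973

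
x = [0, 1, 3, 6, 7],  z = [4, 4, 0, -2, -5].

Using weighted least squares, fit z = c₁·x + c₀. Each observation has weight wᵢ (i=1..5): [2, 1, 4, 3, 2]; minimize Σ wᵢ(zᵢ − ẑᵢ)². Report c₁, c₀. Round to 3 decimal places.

c₁ = -1.172, c₀ = 4.061

The normal equations are: 243·c₁ + 45·c₀ = -102;  45·c₁ + 12·c₀ = -4.
(Σwᵢ·x·x = 243, Σwᵢ·x = 45, Σwᵢ·1 = 12, Σwᵢ·x·z = -102, Σwᵢ·z = -4.)
Δ = 243·12 − 45² = 891.
c₁ = ((-102)·12 − 45·(-4))/891 = -116/99; c₀ = (243·(-4) − 45·(-102))/891 = 134/33.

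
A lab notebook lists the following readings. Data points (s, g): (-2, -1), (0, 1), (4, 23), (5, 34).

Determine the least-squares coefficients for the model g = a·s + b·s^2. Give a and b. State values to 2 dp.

a = 2.25, b = 0.90

From the data, Σs·s = 45, Σs·s^2 = 181, Σs^2·s^2 = 897.
For Xᵀg: Σs·g = 264, Σs^2·g = 1214.
Normal equations: [[45, 181]; [181, 897]]·[a, b]ᵀ = [264, 1214]ᵀ.
Δ = 45·897 − 181² = 7604.
a = (264·897 − 181·1214)/7604 = 8537/3802; b = (45·1214 − 181·264)/7604 = 3423/3802.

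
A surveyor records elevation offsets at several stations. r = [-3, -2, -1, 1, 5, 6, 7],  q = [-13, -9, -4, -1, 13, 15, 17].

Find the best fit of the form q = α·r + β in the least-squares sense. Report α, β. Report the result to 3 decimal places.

α = 2.980, β = -2.963

Normal-equation sums: Σr·r = 125, Σr = 13, Σ1 = 7.
For Aᵀq: Σr·q = 334, Σq = 18.
Eliminating β: 7·(row 1) − 13·(row 2) gives 706·α = 7·334 − 13·18 = 2104, so α = 1052/353.
Then β = (18 − 13·(1052/353))/7 = -1046/353.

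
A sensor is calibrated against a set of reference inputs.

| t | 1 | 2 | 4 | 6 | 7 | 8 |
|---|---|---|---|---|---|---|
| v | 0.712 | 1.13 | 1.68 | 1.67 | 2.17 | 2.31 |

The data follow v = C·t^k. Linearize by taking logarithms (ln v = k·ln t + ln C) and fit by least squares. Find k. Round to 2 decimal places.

k = 0.53

Taking logs, ln v = k·ln t + ln C, so regress ln v on ln t.
XᵀX = [[13.7233, 7.8966]; [7.8966, 6]], rhs = [4.9713, 2.4261]ᵀ  (here Σln t = 7.8966, Σ(ln t)² = 13.7233, Σln v = 2.4261, Σln t·ln v = 4.9713).
Δ = 13.7233·6 − (7.8966)² = 19.9843; k = (4.9713·6 − 7.8966·2.4261)/19.9843 = 0.53391, ln C = (13.7233·2.4261 − 7.8966·4.9713)/19.9843 = -0.29832.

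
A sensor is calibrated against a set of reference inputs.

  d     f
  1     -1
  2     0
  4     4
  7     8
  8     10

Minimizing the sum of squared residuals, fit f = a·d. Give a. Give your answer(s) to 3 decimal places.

Compute the Gram sums: Σd·d = 134.
And Σd·f = 151.
MᵀM·[a]ᵀ = Mᵀf becomes [[134]]·[a]ᵀ = [151]ᵀ.
Hence a = 151 / 134 ≈ 1.12687.

a = 1.127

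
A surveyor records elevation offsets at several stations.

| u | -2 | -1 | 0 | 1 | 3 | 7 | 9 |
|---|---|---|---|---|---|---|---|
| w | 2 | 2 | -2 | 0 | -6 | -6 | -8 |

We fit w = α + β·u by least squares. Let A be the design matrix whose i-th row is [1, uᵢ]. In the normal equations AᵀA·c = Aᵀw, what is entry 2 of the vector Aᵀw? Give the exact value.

-138

Entry 2 ↔ basis u, so (Aᵀw)_{2} = Σᵢ (u)·wᵢ = (-2)·(2) + (-1)·(2) + (0)·(-2) + (1)·(0) + (3)·(-6) + (7)·(-6) + (9)·(-8) = -138.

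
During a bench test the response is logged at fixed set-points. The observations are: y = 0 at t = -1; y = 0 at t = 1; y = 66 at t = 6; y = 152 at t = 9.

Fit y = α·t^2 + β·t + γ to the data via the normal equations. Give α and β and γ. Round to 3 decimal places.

α = 1.916, β = -0.148, γ = -1.957

Sums needed: Σt^2·t^2 = 7859, Σt^2·t = 945, Σt^2 = 119, Σt·t = 119, Σt = 15, Σ1 = 4.
For Xᵀy: Σt^2·y = 14688, Σt·y = 1764, Σy = 218.
XᵀX·[α, β, γ]ᵀ = Xᵀy becomes [[7859, 945, 119]; [945, 119, 15]; [119, 15, 4]]·[α, β, γ]ᵀ = [14688, 1764, 218]ᵀ.
Inverting the 3×3 Gram matrix, [α, β, γ]ᵀ = [4264/2225, -66/445, -4354/2225]ᵀ.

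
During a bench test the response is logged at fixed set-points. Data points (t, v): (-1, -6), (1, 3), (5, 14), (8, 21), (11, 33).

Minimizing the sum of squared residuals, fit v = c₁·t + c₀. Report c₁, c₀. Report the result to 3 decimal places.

The normal system XᵀX·[c₁, c₀]ᵀ = Xᵀv is [[212, 24]; [24, 5]]·[c₁, c₀]ᵀ = [610, 65]ᵀ.
Eliminating c₀: 5·(row 1) − 24·(row 2) gives 484·c₁ = 5·610 − 24·65 = 1490, so c₁ = 745/242.
Then c₀ = (65 − 24·(745/242))/5 = -215/121.

c₁ = 3.079, c₀ = -1.777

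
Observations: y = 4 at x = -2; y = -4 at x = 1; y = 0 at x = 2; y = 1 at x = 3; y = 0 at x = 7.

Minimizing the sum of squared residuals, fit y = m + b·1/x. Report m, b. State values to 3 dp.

With design matrix A, AᵀA = [[5, 31/21]; [31/21, 1439/882]] and Aᵀy = [1, -17/3]ᵀ.
det = 5·(1439/882) − (31/21)² = 5273/882.
m = (1·(1439/882) − (31/21)·(-17/3))/(5273/882) = 8817/5273; b = (5·(-17/3) − (31/21)·1)/(5273/882) = -26292/5273.

m = 1.672, b = -4.986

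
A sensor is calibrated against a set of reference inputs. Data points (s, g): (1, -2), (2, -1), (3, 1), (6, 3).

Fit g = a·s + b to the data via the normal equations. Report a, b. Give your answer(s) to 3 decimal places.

The normal equations are: 50·a + 12·b = 17;  12·a + 4·b = 1.
(Σs·s = 50, Σs = 12, Σ1 = 4, Σs·g = 17, Σg = 1.)
Δ = 50·4 − 12² = 56.
a = (17·4 − 12·1)/56 = 1; b = (50·1 − 12·17)/56 = -11/4.

a = 1.000, b = -2.750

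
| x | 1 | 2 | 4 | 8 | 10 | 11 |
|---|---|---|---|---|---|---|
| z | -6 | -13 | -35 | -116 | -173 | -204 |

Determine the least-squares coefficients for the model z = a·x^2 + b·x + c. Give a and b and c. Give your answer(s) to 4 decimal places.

a = -1.4077, b = -3.0192, c = -1.2608

The normal equations are: 29010·a + 2916·b + 306·c = -50026;  2916·a + 306·b + 36·c = -5074;  306·a + 36·b + 6·c = -547.
Inverting the 3×3 Gram matrix, [a, b, c]ᵀ = [-625/444, -5027/1665, -933/740]ᵀ.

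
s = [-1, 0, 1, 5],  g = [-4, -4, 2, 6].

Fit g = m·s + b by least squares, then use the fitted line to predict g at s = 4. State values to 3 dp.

Normal-equation sums: Σs·s = 27, Σs = 5, Σ1 = 4.
Moment sums: Σs·g = 36, Σg = 0.
Eliminating b: 4·(row 1) − 5·(row 2) gives 83·m = 4·36 − 5·0 = 144, so m = 144/83.
Then b = (0 − 5·(144/83))/4 = -180/83.
At s = 4: ĝ = (144/83)·(4) + (-180/83)·(1) = 396/83.

ĝ = 4.771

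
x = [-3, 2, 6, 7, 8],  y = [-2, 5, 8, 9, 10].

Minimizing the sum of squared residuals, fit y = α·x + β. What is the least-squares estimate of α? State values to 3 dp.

Forming MᵀM = [[162, 20]; [20, 5]] and Mᵀy = [207, 30]ᵀ gives MᵀM·[α, β]ᵀ = Mᵀy.
Eliminating β: 5·(row 1) − 20·(row 2) gives 410·α = 5·207 − 20·30 = 435, so α = 87/82.
Then β = (30 − 20·(87/82))/5 = 72/41.

α = 1.061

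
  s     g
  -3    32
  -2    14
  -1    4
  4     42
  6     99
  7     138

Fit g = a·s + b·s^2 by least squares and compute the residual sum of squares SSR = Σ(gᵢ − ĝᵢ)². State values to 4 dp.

SSR = 2.3923

MᵀM·[a, b]ᵀ = Mᵀg reads: 115·a + 587·b = 1600;  587·a + 4051·b = 11346.
(Σs·s = 115, Σs·s^2 = 587, Σs^2·s^2 = 4051, Σs·g = 1600, Σs^2·g = 11346.)
Determinant 115·4051 − 587² = 121296.
a = (1600·4051 − 587·11346)/121296 = -89251/60648; b = (115·11346 − 587·1600)/121296 = 182795/60648.
Residuals: 2319/5054, -1595/1596, -4909/10108, -5125/15162, -6827/10108, 2659/4332; SSR = 72545/30324.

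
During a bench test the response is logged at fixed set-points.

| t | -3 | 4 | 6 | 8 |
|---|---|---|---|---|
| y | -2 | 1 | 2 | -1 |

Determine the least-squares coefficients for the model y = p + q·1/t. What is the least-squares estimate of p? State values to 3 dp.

With design matrix M, MᵀM = [[4, 5/24]; [5/24, 125/576]] and Mᵀy = [0, 9/8]ᵀ.
Δ = 4·(125/576) − (5/24)² = 475/576.
p = (0·(125/576) − (5/24)·(9/8))/(475/576) = -27/95; q = (4·(9/8) − (5/24)·0)/(475/576) = 2592/475.

p = -0.284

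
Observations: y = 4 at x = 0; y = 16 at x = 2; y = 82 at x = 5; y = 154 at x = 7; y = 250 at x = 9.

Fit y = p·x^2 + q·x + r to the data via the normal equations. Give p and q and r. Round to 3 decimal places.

Sums needed: Σx^2·x^2 = 9603, Σx^2·x = 1205, Σx^2 = 159, Σx·x = 159, Σx = 23, Σ1 = 5.
For Aᵀy: Σx^2·y = 29910, Σx·y = 3770, Σy = 506.
Normal equations: [[9603, 1205, 159]; [1205, 159, 23]; [159, 23, 5]]·[p, q, r]ᵀ = [29910, 3770, 506]ᵀ.
Solving the 3×3 system (Gaussian elimination) gives p = 65076/21991, q = 16914/21991, r = 78268/21991.

p = 2.959, q = 0.769, r = 3.559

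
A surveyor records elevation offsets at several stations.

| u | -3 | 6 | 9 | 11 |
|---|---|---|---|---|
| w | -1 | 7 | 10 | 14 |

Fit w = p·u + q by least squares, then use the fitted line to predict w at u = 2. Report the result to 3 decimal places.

ŵ = 3.693

Compute the Gram sums: Σu·u = 247, Σu = 23, Σ1 = 4.
Moment sums: Σu·w = 289, Σw = 30.
Eliminating q: 4·(row 1) − 23·(row 2) gives 459·p = 4·289 − 23·30 = 466, so p = 466/459.
Then q = (30 − 23·(466/459))/4 = 763/459.
At u = 2: ŵ = (466/459)·(2) + (763/459)·(1) = 565/153.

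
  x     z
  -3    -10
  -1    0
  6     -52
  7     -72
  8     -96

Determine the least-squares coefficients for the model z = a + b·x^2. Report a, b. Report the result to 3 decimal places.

AᵀA·[a, b]ᵀ = Aᵀz reads: 5·a + 159·b = -230;  159·a + 7875·b = -11634.
(Σ1 = 5, Σx^2 = 159, Σx^2·x^2 = 7875, Σz = -230, Σx^2·z = -11634.)
Δ = 5·7875 − 159² = 14094.
a = ((-230)·7875 − 159·(-11634))/14094 = 238/87; b = (5·(-11634) − 159·(-230))/14094 = -400/261.

a = 2.736, b = -1.533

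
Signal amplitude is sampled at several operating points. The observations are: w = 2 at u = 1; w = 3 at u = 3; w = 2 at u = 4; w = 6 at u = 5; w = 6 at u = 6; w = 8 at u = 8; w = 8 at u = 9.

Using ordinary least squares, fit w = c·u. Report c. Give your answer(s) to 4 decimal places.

Compute the Gram sums: Σu·u = 232.
Right-hand side: Σu·w = 221.
Normal equations: [[232]]·[c]ᵀ = [221]ᵀ.
Hence c = 221 / 232 ≈ 0.952586.

c = 0.9526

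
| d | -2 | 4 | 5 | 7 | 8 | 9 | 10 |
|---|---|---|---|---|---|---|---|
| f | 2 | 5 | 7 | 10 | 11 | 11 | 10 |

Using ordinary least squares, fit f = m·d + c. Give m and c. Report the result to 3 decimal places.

Entries of AᵀA: Σd·d = 339, Σd = 41, Σ1 = 7.
And Σd·f = 408, Σf = 56.
AᵀA·[m, c]ᵀ = Aᵀf becomes [[339, 41]; [41, 7]]·[m, c]ᵀ = [408, 56]ᵀ.
Determinant 339·7 − 41² = 692.
m = (408·7 − 41·56)/692 = 140/173; c = (339·56 − 41·408)/692 = 564/173.

m = 0.809, c = 3.260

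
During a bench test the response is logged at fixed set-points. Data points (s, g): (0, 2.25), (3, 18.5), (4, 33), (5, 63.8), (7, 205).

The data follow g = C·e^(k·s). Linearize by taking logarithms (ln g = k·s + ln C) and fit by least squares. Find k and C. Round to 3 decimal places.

Taking logs, ln g = k·s + ln C, so regress ln g on s.
Over the data: Σs = 19.0000, Σ(s)² = 99.0000, Σln g = 16.7040, Σs·ln g = 80.7792.
Normal system: [[99.0000, 19.0000]; [19.0000, 5]]·[k, ln C]ᵀ = [80.7792, 16.7040]ᵀ.
Δ = 99.0000·5 − (19.0000)² = 134.0000; k = (80.7792·5 − 19.0000·16.7040)/134.0000 = 0.64567, ln C = (99.0000·16.7040 − 19.0000·80.7792)/134.0000 = 0.88723, so C = exp(0.88723) = 2.42839.

k = 0.646, C = 2.428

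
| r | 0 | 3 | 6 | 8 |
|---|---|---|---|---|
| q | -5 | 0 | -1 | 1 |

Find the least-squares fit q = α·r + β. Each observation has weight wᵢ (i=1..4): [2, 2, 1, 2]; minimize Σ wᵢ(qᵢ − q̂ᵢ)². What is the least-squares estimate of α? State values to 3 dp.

α = 0.657

AᵀWA·[α, β]ᵀ = AᵀWq reads: 182·α + 28·β = 10;  28·α + 7·β = -9.
(Σwᵢ·r·r = 182, Σwᵢ·r = 28, Σwᵢ·1 = 7, Σwᵢ·r·q = 10, Σwᵢ·q = -9.)
Δ = 182·7 − 28² = 490.
α = (10·7 − 28·(-9))/490 = 23/35; β = (182·(-9) − 28·10)/490 = -137/35.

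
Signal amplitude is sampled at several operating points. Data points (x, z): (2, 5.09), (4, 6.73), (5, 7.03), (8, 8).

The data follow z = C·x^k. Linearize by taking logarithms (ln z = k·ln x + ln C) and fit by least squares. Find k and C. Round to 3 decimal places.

k = 0.327, C = 4.133

Taking logs, ln z = k·ln x + ln C, so regress ln z on ln x.
Σln x = 5.7683, Σ(ln x)² = 9.3166, Σln z = 7.5635, Σln x·ln z = 11.2338.
Equations: 9.3166·k + 5.7683·ln C = 11.2338;  5.7683·k + 4·ln C = 7.5635.
Δ = 9.3166·4 − (5.7683)² = 3.9930; k = (11.2338·4 − 5.7683·7.5635)/3.9930 = 0.32722, ln C = (9.3166·7.5635 − 5.7683·11.2338)/3.9930 = 1.41899, so C = exp(1.41899) = 4.13293.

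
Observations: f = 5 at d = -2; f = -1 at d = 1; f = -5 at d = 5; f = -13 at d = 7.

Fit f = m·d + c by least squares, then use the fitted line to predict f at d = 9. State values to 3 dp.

Forming AᵀA = [[79, 11]; [11, 4]] and Aᵀf = [-127, -14]ᵀ gives AᵀA·[m, c]ᵀ = Aᵀf.
det = 79·4 − 11² = 195.
m = ((-127)·4 − 11·(-14))/195 = -118/65; c = (79·(-14) − 11·(-127))/195 = 97/65.
At d = 9: f̂ = (-118/65)·(9) + (97/65)·(1) = -193/13.

f̂ = -14.846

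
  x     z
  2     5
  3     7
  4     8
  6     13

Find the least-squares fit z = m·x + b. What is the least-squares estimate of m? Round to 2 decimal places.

m = 1.97

Sums needed: Σx·x = 65, Σx = 15, Σ1 = 4.
And Σx·z = 141, Σz = 33.
Eliminating b: 4·(row 1) − 15·(row 2) gives 35·m = 4·141 − 15·33 = 69, so m = 69/35.
Then b = (33 − 15·(69/35))/4 = 6/7.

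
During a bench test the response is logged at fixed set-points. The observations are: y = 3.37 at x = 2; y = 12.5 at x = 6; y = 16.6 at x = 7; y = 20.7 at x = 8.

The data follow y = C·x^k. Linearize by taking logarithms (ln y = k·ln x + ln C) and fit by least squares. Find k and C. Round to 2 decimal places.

k = 1.28, C = 1.37

Let Y = ln y. Fitting Y = k·ln x + ln C by least squares:
Σln x = 6.5103, Σ(ln x)² = 11.8015, Σln y = 9.5802, Σln x·ln y = 17.1354.
Equations: 11.8015·k + 6.5103·ln C = 17.1354;  6.5103·k + 4·ln C = 9.5802.
Solving (det = 4.8225): k = 1.27990, ln C = 0.31193, so C = exp(0.31193) = 1.36606.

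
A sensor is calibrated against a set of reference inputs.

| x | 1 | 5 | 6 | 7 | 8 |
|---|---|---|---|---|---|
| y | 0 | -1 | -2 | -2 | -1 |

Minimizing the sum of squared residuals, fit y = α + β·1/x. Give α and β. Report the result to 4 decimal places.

α = -1.7840, β = 1.7865

From the data, Σ1 = 5, Σ1/x = 1373/840, Σ1/x·1/x = 778849/705600.
Moment sums: Σy = -6, Σ1/x·y = -793/840.
Normal equations: [[5, 1373/840]; [1373/840, 778849/705600]]·[α, β]ᵀ = [-6, -793/840]ᵀ.
det = 5·(778849/705600) − (1373/840)² = 502279/176400.
α = ((-6)·(778849/705600) − (1373/840)·(-793/840))/(502279/176400) = -3584305/2009116; β = (5·(-793/840) − (1373/840)·(-6))/(502279/176400) = 897330/502279.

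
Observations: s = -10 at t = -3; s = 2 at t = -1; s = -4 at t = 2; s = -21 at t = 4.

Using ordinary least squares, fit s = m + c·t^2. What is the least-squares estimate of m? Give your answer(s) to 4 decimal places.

m = 2.9419

The normal equations are: 4·m + 30·c = -33;  30·m + 354·c = -440.
Eliminating c: 354·(row 1) − 30·(row 2) gives 516·m = 354·(-33) − 30·(-440) = 1518, so m = 253/86.
Then c = ((-440) − 30·(253/86))/354 = -385/258.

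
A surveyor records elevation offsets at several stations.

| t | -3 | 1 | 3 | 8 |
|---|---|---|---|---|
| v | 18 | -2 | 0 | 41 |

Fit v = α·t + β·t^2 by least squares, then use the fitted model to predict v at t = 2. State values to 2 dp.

The normal equations are: 83·α + 513·β = 272;  513·α + 4259·β = 2784.
Eliminating β: 4259·(row 1) − 513·(row 2) gives 90328·α = 4259·272 − 513·2784 = -269744, so α = -33718/11291.
Then β = (2784 − 513·(-33718/11291))/4259 = 11442/11291.
At t = 2: v̂ = (-33718/11291)·(2) + (11442/11291)·(4) = -21668/11291.

v̂ = -1.92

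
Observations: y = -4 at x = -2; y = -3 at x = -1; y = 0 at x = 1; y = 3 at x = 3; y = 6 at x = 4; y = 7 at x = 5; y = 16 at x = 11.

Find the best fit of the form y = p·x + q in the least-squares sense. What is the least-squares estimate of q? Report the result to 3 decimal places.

q = -1.165

The normal system AᵀA·[p, q]ᵀ = Aᵀy is [[177, 21]; [21, 7]]·[p, q]ᵀ = [255, 25]ᵀ.
Δ = 177·7 − 21² = 798.
p = (255·7 − 21·25)/798 = 30/19; q = (177·25 − 21·255)/798 = -155/133.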